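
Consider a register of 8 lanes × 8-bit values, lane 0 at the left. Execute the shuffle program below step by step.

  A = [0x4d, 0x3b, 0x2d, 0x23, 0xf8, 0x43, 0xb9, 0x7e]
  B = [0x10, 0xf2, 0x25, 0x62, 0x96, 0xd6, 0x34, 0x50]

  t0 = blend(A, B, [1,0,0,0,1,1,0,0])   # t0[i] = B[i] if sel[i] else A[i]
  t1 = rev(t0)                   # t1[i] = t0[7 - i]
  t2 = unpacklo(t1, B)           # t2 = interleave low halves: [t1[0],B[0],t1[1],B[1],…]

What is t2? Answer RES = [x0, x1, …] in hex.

  t0: 10 3b 2d 23 96 d6 b9 7e
  t1: 7e b9 d6 96 23 2d 3b 10
  t2: 7e 10 b9 f2 d6 25 96 62

RES = [ 0x7e  0x10  0xb9  0xf2  0xd6  0x25  0x96  0x62 ]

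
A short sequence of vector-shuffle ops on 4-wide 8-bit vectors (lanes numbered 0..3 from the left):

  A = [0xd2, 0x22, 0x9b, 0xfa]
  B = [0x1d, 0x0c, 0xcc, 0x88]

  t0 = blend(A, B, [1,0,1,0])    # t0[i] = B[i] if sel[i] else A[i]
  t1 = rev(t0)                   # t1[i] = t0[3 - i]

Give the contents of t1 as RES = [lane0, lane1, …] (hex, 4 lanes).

→ t0 |1d|22|cc|fa|
→ t1 |fa|cc|22|1d|

RES = [ 0xfa  0xcc  0x22  0x1d ]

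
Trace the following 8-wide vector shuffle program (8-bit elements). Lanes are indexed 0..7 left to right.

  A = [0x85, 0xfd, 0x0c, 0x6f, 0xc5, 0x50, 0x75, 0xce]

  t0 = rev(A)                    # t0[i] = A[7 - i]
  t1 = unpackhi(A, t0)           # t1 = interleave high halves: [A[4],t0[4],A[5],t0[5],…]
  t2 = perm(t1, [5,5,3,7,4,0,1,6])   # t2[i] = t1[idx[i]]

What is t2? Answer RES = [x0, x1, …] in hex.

RES = [ 0xfd  0xfd  0x0c  0x85  0x75  0xc5  0x6f  0xce ]

t0 = [0xce, 0x75, 0x50, 0xc5, 0x6f, 0x0c, 0xfd, 0x85]
t1 = [0xc5, 0x6f, 0x50, 0x0c, 0x75, 0xfd, 0xce, 0x85]
t2 = [0xfd, 0xfd, 0x0c, 0x85, 0x75, 0xc5, 0x6f, 0xce]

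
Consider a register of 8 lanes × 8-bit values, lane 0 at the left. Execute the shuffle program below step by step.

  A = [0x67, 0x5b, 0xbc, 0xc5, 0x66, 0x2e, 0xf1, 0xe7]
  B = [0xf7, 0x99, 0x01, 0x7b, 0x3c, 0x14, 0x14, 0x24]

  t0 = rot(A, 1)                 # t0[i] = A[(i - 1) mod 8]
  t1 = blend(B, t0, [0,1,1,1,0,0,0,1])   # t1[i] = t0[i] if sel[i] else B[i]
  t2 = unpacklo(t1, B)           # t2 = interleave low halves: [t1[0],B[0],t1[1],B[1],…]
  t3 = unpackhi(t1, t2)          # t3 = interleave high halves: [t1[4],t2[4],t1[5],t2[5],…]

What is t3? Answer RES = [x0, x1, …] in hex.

RES = [ 0x3c  0x5b  0x14  0x01  0x14  0xbc  0xf1  0x7b ]

t0 = [0xe7, 0x67, 0x5b, 0xbc, 0xc5, 0x66, 0x2e, 0xf1]
t1 = [0xf7, 0x67, 0x5b, 0xbc, 0x3c, 0x14, 0x14, 0xf1]
t2 = [0xf7, 0xf7, 0x67, 0x99, 0x5b, 0x01, 0xbc, 0x7b]
t3 = [0x3c, 0x5b, 0x14, 0x01, 0x14, 0xbc, 0xf1, 0x7b]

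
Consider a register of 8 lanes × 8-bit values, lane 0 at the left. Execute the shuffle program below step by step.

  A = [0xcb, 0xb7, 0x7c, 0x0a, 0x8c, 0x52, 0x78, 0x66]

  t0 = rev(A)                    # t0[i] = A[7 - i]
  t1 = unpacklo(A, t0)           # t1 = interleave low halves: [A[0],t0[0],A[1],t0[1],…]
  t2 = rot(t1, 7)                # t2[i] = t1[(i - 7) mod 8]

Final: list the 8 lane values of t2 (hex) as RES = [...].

t0 = [0x66, 0x78, 0x52, 0x8c, 0x0a, 0x7c, 0xb7, 0xcb]
t1 = [0xcb, 0x66, 0xb7, 0x78, 0x7c, 0x52, 0x0a, 0x8c]
t2 = [0x66, 0xb7, 0x78, 0x7c, 0x52, 0x0a, 0x8c, 0xcb]

RES = [ 0x66  0xb7  0x78  0x7c  0x52  0x0a  0x8c  0xcb ]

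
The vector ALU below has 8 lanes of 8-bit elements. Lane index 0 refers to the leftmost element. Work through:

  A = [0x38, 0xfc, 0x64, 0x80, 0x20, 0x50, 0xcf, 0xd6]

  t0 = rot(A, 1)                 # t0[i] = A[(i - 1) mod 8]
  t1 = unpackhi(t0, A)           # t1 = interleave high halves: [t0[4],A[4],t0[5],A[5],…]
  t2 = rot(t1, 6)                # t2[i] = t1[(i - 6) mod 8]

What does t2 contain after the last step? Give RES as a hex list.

RES = [ 0x20  0x50  0x50  0xcf  0xcf  0xd6  0x80  0x20 ]

t0 = [0xd6, 0x38, 0xfc, 0x64, 0x80, 0x20, 0x50, 0xcf]
t1 = [0x80, 0x20, 0x20, 0x50, 0x50, 0xcf, 0xcf, 0xd6]
t2 = [0x20, 0x50, 0x50, 0xcf, 0xcf, 0xd6, 0x80, 0x20]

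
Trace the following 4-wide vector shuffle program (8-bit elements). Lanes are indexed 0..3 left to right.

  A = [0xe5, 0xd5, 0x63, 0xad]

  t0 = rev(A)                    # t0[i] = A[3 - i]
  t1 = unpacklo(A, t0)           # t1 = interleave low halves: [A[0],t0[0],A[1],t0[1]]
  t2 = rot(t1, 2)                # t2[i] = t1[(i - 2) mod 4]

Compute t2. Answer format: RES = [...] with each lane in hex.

RES = [ 0xd5  0x63  0xe5  0xad ]

  t0: ad 63 d5 e5
  t1: e5 ad d5 63
  t2: d5 63 e5 ad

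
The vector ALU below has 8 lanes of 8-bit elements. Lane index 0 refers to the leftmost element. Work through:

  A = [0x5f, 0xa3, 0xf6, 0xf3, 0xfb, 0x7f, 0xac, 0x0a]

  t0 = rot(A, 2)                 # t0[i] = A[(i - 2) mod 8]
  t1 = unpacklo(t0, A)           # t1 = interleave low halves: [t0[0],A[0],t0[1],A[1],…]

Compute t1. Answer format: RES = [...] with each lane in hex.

RES = [ 0xac  0x5f  0x0a  0xa3  0x5f  0xf6  0xa3  0xf3 ]

→ t0 |ac|0a|5f|a3|f6|f3|fb|7f|
→ t1 |ac|5f|0a|a3|5f|f6|a3|f3|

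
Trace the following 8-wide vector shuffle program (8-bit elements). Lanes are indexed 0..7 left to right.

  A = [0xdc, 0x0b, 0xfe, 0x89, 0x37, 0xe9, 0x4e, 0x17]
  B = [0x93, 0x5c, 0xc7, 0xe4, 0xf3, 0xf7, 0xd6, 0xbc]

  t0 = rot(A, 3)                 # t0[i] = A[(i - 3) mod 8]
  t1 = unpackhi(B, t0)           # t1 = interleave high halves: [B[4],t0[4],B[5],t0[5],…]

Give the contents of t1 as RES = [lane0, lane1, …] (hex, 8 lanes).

  t0: e9 4e 17 dc 0b fe 89 37
  t1: f3 0b f7 fe d6 89 bc 37

RES = [0xf3, 0x0b, 0xf7, 0xfe, 0xd6, 0x89, 0xbc, 0x37]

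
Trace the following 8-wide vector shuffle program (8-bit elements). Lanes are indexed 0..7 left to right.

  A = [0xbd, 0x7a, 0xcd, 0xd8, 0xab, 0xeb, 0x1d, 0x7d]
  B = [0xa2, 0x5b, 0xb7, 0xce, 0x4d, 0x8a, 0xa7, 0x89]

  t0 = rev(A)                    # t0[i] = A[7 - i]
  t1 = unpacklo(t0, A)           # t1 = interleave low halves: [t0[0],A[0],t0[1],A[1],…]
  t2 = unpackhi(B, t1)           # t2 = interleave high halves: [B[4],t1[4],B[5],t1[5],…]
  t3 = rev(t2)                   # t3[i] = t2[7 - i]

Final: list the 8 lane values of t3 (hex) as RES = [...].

RES = [ 0xd8  0x89  0xab  0xa7  0xcd  0x8a  0xeb  0x4d ]

→ t0 |7d|1d|eb|ab|d8|cd|7a|bd|
→ t1 |7d|bd|1d|7a|eb|cd|ab|d8|
→ t2 |4d|eb|8a|cd|a7|ab|89|d8|
→ t3 |d8|89|ab|a7|cd|8a|eb|4d|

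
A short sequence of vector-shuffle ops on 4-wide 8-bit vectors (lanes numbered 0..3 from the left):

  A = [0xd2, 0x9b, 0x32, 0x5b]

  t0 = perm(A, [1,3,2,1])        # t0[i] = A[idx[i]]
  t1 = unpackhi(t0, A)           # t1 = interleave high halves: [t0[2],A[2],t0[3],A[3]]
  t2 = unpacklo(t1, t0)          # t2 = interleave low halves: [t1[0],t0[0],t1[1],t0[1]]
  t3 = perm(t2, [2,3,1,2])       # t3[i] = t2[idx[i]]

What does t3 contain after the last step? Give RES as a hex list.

t0 = [0x9b, 0x5b, 0x32, 0x9b]
t1 = [0x32, 0x32, 0x9b, 0x5b]
t2 = [0x32, 0x9b, 0x32, 0x5b]
t3 = [0x32, 0x5b, 0x9b, 0x32]

RES = [0x32, 0x5b, 0x9b, 0x32]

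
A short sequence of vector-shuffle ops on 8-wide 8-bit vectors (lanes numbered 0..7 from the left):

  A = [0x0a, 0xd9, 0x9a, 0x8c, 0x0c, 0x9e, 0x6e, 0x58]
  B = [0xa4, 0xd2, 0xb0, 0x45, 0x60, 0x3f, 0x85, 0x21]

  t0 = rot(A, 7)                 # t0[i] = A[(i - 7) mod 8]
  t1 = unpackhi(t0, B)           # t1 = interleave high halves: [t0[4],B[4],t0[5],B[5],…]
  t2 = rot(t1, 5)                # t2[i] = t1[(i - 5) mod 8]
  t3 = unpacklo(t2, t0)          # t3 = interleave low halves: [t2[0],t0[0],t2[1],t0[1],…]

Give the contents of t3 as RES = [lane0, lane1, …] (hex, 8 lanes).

RES = [0x3f, 0xd9, 0x58, 0x9a, 0x85, 0x8c, 0x0a, 0x0c]

  t0: d9 9a 8c 0c 9e 6e 58 0a
  t1: 9e 60 6e 3f 58 85 0a 21
  t2: 3f 58 85 0a 21 9e 60 6e
  t3: 3f d9 58 9a 85 8c 0a 0c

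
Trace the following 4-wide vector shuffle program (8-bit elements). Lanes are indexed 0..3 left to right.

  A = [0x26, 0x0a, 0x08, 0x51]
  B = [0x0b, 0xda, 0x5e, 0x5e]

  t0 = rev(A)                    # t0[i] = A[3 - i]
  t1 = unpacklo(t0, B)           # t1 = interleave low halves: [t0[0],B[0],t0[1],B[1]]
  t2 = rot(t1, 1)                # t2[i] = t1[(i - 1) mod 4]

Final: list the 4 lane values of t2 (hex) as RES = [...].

RES = [ 0xda  0x51  0x0b  0x08 ]

→ t0 |51|08|0a|26|
→ t1 |51|0b|08|da|
→ t2 |da|51|0b|08|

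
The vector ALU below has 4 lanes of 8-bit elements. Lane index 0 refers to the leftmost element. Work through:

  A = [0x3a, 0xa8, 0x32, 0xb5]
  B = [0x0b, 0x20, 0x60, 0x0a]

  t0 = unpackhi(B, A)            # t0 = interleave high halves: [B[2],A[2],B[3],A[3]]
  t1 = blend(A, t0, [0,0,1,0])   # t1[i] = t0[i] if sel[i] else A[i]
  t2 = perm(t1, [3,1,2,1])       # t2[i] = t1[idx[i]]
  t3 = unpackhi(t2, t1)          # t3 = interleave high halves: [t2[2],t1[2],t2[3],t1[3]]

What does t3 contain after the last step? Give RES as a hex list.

t0 = [0x60, 0x32, 0x0a, 0xb5]
t1 = [0x3a, 0xa8, 0x0a, 0xb5]
t2 = [0xb5, 0xa8, 0x0a, 0xa8]
t3 = [0x0a, 0x0a, 0xa8, 0xb5]

RES = [0x0a, 0x0a, 0xa8, 0xb5]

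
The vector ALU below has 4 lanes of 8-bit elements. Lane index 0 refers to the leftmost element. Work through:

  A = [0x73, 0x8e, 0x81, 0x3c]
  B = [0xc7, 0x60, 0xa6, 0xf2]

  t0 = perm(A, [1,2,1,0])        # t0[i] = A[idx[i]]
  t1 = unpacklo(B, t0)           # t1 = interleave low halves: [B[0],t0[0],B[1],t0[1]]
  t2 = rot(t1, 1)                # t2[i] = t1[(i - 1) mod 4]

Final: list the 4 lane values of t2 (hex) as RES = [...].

  t0: 8e 81 8e 73
  t1: c7 8e 60 81
  t2: 81 c7 8e 60

RES = [ 0x81  0xc7  0x8e  0x60 ]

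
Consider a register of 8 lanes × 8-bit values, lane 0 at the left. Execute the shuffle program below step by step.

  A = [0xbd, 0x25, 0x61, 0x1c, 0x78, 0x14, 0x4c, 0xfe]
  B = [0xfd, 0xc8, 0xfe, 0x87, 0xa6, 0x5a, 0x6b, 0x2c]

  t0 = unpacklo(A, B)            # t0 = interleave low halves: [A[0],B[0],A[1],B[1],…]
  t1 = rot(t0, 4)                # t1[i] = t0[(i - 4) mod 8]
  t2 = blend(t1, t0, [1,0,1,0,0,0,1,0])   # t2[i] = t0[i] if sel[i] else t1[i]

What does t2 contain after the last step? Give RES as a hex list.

  t0: bd fd 25 c8 61 fe 1c 87
  t1: 61 fe 1c 87 bd fd 25 c8
  t2: bd fe 25 87 bd fd 1c c8

RES = [0xbd, 0xfe, 0x25, 0x87, 0xbd, 0xfd, 0x1c, 0xc8]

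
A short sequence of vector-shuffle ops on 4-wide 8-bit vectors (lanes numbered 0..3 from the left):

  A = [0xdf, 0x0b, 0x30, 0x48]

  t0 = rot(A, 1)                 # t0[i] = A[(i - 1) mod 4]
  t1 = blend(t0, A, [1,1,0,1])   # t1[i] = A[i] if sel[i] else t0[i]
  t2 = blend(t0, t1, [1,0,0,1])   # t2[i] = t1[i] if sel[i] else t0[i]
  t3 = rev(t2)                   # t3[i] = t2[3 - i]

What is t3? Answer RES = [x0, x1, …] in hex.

  t0: 48 df 0b 30
  t1: df 0b 0b 48
  t2: df df 0b 48
  t3: 48 0b df df

RES = [ 0x48  0x0b  0xdf  0xdf ]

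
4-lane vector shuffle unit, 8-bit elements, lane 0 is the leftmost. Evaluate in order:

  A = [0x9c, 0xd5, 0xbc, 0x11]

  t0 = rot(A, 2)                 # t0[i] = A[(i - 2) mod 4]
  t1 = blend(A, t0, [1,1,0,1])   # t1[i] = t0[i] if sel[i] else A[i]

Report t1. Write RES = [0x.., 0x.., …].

RES = [ 0xbc  0x11  0xbc  0xd5 ]

→ t0 |bc|11|9c|d5|
→ t1 |bc|11|bc|d5|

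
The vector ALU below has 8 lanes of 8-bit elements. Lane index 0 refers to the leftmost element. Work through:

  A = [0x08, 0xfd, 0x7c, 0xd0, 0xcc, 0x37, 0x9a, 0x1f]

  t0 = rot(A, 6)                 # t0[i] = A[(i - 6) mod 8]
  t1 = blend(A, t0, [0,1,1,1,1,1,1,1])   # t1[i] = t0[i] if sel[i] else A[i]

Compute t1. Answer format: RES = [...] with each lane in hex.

RES = [ 0x08  0xd0  0xcc  0x37  0x9a  0x1f  0x08  0xfd ]

→ t0 |7c|d0|cc|37|9a|1f|08|fd|
→ t1 |08|d0|cc|37|9a|1f|08|fd|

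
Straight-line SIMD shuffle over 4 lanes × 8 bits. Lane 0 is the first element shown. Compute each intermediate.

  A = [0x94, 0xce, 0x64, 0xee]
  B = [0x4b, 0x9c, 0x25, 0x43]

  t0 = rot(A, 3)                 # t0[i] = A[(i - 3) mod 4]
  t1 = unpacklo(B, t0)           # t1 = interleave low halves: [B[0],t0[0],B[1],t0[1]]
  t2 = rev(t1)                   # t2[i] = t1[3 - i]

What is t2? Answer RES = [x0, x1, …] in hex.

RES = [ 0x64  0x9c  0xce  0x4b ]

→ t0 |ce|64|ee|94|
→ t1 |4b|ce|9c|64|
→ t2 |64|9c|ce|4b|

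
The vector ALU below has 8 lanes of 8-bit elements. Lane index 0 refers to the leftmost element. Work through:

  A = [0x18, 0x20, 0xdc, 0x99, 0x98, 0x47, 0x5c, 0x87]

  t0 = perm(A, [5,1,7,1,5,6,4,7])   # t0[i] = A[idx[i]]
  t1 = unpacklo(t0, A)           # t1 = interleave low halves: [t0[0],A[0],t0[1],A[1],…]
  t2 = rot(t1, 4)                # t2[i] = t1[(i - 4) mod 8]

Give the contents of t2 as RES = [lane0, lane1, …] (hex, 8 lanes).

RES = [ 0x87  0xdc  0x20  0x99  0x47  0x18  0x20  0x20 ]

  t0: 47 20 87 20 47 5c 98 87
  t1: 47 18 20 20 87 dc 20 99
  t2: 87 dc 20 99 47 18 20 20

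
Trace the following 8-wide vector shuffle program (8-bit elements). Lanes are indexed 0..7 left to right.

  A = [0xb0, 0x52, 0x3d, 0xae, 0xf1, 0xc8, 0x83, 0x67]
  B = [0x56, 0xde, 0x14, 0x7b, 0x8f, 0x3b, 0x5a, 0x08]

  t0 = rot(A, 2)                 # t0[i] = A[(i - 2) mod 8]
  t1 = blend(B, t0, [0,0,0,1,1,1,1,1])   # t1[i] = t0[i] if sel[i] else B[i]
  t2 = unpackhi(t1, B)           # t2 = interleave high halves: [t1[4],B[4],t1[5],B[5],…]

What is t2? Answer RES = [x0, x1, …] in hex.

→ t0 |83|67|b0|52|3d|ae|f1|c8|
→ t1 |56|de|14|52|3d|ae|f1|c8|
→ t2 |3d|8f|ae|3b|f1|5a|c8|08|

RES = [ 0x3d  0x8f  0xae  0x3b  0xf1  0x5a  0xc8  0x08 ]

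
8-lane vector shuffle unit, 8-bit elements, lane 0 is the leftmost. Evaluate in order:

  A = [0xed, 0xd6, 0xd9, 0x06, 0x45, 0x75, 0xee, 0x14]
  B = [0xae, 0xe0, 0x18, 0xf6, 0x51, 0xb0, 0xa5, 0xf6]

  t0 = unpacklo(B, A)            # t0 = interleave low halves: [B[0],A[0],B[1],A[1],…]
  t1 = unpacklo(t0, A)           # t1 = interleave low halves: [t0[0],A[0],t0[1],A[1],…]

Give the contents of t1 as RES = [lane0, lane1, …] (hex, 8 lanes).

RES = [0xae, 0xed, 0xed, 0xd6, 0xe0, 0xd9, 0xd6, 0x06]

→ t0 |ae|ed|e0|d6|18|d9|f6|06|
→ t1 |ae|ed|ed|d6|e0|d9|d6|06|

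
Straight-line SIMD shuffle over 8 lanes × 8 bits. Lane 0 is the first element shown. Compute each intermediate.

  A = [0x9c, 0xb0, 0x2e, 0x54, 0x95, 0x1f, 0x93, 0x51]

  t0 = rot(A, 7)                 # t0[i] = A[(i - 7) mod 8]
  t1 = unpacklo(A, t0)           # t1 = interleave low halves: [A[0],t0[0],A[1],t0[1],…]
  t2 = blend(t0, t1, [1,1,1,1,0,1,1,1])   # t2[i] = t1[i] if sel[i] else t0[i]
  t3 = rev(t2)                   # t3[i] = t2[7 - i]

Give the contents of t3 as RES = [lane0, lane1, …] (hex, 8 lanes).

→ t0 |b0|2e|54|95|1f|93|51|9c|
→ t1 |9c|b0|b0|2e|2e|54|54|95|
→ t2 |9c|b0|b0|2e|1f|54|54|95|
→ t3 |95|54|54|1f|2e|b0|b0|9c|

RES = [0x95, 0x54, 0x54, 0x1f, 0x2e, 0xb0, 0xb0, 0x9c]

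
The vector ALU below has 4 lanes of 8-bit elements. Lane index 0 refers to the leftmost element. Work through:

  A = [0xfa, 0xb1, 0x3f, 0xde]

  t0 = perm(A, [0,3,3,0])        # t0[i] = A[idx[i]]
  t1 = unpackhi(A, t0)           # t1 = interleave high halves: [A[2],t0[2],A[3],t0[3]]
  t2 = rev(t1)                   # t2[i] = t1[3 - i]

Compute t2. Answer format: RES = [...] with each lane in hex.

RES = [0xfa, 0xde, 0xde, 0x3f]

→ t0 |fa|de|de|fa|
→ t1 |3f|de|de|fa|
→ t2 |fa|de|de|3f|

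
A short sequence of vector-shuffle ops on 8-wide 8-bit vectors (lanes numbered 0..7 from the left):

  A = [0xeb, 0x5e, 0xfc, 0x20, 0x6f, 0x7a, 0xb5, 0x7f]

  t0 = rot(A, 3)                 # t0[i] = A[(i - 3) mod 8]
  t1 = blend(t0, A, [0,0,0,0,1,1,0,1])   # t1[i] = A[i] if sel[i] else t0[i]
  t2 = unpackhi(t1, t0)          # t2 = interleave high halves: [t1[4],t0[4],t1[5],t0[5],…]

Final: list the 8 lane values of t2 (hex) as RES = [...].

t0 = [0x7a, 0xb5, 0x7f, 0xeb, 0x5e, 0xfc, 0x20, 0x6f]
t1 = [0x7a, 0xb5, 0x7f, 0xeb, 0x6f, 0x7a, 0x20, 0x7f]
t2 = [0x6f, 0x5e, 0x7a, 0xfc, 0x20, 0x20, 0x7f, 0x6f]

RES = [ 0x6f  0x5e  0x7a  0xfc  0x20  0x20  0x7f  0x6f ]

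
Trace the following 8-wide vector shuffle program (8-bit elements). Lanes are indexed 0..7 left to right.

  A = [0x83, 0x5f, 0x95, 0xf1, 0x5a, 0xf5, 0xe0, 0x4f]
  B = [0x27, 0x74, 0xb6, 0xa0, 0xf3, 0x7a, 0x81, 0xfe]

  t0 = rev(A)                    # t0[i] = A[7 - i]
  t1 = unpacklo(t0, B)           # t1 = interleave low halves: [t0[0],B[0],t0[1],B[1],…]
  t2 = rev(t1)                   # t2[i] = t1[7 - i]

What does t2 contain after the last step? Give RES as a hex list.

RES = [0xa0, 0x5a, 0xb6, 0xf5, 0x74, 0xe0, 0x27, 0x4f]

t0 = [0x4f, 0xe0, 0xf5, 0x5a, 0xf1, 0x95, 0x5f, 0x83]
t1 = [0x4f, 0x27, 0xe0, 0x74, 0xf5, 0xb6, 0x5a, 0xa0]
t2 = [0xa0, 0x5a, 0xb6, 0xf5, 0x74, 0xe0, 0x27, 0x4f]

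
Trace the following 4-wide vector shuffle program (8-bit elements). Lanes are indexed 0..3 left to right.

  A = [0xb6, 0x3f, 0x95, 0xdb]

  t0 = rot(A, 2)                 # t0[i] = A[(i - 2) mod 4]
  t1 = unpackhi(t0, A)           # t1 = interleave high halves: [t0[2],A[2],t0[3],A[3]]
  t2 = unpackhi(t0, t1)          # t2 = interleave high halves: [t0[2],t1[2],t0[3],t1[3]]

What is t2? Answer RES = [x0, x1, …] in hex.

  t0: 95 db b6 3f
  t1: b6 95 3f db
  t2: b6 3f 3f db

RES = [ 0xb6  0x3f  0x3f  0xdb ]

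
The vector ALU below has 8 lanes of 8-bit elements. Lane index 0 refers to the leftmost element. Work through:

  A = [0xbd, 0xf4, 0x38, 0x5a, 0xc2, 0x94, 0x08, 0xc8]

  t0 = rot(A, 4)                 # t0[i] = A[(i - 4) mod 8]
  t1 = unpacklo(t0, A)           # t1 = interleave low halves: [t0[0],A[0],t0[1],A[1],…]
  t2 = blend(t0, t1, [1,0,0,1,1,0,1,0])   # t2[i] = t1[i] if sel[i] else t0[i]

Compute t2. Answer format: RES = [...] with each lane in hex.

→ t0 |c2|94|08|c8|bd|f4|38|5a|
→ t1 |c2|bd|94|f4|08|38|c8|5a|
→ t2 |c2|94|08|f4|08|f4|c8|5a|

RES = [ 0xc2  0x94  0x08  0xf4  0x08  0xf4  0xc8  0x5a ]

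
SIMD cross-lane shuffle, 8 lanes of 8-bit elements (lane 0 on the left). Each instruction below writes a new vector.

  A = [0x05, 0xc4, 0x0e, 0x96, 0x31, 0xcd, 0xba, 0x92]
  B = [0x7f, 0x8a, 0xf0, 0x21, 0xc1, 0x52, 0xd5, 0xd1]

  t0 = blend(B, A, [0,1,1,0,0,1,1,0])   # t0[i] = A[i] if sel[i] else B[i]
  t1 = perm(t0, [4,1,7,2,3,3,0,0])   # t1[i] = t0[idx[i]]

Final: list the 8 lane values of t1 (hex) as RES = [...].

RES = [ 0xc1  0xc4  0xd1  0x0e  0x21  0x21  0x7f  0x7f ]

t0 = [0x7f, 0xc4, 0x0e, 0x21, 0xc1, 0xcd, 0xba, 0xd1]
t1 = [0xc1, 0xc4, 0xd1, 0x0e, 0x21, 0x21, 0x7f, 0x7f]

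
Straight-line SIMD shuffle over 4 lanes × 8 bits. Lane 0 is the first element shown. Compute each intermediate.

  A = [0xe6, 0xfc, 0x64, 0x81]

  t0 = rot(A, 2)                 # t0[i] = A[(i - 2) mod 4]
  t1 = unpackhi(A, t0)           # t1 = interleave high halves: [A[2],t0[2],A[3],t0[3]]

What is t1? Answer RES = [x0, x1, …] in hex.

RES = [0x64, 0xe6, 0x81, 0xfc]

→ t0 |64|81|e6|fc|
→ t1 |64|e6|81|fc|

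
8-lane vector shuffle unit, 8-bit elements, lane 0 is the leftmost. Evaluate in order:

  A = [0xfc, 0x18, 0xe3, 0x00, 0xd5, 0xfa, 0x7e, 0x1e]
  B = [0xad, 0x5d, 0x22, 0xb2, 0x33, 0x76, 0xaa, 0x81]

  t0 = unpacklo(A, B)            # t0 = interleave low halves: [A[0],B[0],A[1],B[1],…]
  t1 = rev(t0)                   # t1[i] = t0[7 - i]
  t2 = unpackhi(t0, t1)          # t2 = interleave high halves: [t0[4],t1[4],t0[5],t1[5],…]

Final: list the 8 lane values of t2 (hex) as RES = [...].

RES = [0xe3, 0x5d, 0x22, 0x18, 0x00, 0xad, 0xb2, 0xfc]

t0 = [0xfc, 0xad, 0x18, 0x5d, 0xe3, 0x22, 0x00, 0xb2]
t1 = [0xb2, 0x00, 0x22, 0xe3, 0x5d, 0x18, 0xad, 0xfc]
t2 = [0xe3, 0x5d, 0x22, 0x18, 0x00, 0xad, 0xb2, 0xfc]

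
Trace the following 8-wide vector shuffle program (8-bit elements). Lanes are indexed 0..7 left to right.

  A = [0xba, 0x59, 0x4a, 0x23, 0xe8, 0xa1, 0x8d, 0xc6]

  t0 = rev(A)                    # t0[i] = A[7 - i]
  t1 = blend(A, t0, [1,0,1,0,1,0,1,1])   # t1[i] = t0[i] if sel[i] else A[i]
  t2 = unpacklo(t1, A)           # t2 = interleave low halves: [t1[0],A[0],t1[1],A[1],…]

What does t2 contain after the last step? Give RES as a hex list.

→ t0 |c6|8d|a1|e8|23|4a|59|ba|
→ t1 |c6|59|a1|23|23|a1|59|ba|
→ t2 |c6|ba|59|59|a1|4a|23|23|

RES = [ 0xc6  0xba  0x59  0x59  0xa1  0x4a  0x23  0x23 ]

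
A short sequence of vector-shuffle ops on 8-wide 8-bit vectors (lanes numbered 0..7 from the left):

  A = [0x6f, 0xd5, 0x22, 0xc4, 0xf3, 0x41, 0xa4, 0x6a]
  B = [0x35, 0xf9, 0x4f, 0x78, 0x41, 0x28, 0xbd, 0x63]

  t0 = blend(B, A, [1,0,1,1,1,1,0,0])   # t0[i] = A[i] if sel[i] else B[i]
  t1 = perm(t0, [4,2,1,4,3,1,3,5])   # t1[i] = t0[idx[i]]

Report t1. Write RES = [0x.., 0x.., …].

RES = [0xf3, 0x22, 0xf9, 0xf3, 0xc4, 0xf9, 0xc4, 0x41]

  t0: 6f f9 22 c4 f3 41 bd 63
  t1: f3 22 f9 f3 c4 f9 c4 41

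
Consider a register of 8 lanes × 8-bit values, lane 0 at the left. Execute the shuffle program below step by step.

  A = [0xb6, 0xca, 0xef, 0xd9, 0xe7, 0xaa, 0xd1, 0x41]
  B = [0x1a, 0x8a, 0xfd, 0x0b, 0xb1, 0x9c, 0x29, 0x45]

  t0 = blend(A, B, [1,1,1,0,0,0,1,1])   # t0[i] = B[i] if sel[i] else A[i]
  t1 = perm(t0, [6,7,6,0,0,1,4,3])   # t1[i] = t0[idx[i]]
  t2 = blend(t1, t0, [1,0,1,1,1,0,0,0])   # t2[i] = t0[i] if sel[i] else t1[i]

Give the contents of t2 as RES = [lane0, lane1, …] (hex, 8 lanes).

RES = [ 0x1a  0x45  0xfd  0xd9  0xe7  0x8a  0xe7  0xd9 ]

  t0: 1a 8a fd d9 e7 aa 29 45
  t1: 29 45 29 1a 1a 8a e7 d9
  t2: 1a 45 fd d9 e7 8a e7 d9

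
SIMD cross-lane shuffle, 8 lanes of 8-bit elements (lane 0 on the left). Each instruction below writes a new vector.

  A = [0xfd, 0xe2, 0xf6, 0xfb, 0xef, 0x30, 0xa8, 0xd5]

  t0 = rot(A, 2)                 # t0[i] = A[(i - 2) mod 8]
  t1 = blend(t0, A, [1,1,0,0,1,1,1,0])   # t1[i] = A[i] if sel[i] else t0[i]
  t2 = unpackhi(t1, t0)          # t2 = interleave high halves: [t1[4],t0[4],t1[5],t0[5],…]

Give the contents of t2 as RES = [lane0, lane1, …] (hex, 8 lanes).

→ t0 |a8|d5|fd|e2|f6|fb|ef|30|
→ t1 |fd|e2|fd|e2|ef|30|a8|30|
→ t2 |ef|f6|30|fb|a8|ef|30|30|

RES = [0xef, 0xf6, 0x30, 0xfb, 0xa8, 0xef, 0x30, 0x30]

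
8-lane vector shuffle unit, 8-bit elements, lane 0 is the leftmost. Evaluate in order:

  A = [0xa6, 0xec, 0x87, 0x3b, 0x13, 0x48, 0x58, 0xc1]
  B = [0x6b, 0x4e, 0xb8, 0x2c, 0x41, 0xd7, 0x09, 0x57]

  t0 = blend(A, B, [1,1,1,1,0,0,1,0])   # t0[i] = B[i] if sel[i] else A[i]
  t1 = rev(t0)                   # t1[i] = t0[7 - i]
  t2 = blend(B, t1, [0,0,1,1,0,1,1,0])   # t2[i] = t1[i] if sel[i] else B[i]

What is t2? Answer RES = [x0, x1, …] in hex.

t0 = [0x6b, 0x4e, 0xb8, 0x2c, 0x13, 0x48, 0x09, 0xc1]
t1 = [0xc1, 0x09, 0x48, 0x13, 0x2c, 0xb8, 0x4e, 0x6b]
t2 = [0x6b, 0x4e, 0x48, 0x13, 0x41, 0xb8, 0x4e, 0x57]

RES = [ 0x6b  0x4e  0x48  0x13  0x41  0xb8  0x4e  0x57 ]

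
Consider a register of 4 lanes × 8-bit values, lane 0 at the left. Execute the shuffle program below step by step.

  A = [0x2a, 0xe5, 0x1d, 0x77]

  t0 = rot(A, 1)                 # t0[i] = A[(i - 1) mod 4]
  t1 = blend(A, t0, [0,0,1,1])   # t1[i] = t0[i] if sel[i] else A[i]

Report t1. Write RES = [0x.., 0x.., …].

  t0: 77 2a e5 1d
  t1: 2a e5 e5 1d

RES = [ 0x2a  0xe5  0xe5  0x1d ]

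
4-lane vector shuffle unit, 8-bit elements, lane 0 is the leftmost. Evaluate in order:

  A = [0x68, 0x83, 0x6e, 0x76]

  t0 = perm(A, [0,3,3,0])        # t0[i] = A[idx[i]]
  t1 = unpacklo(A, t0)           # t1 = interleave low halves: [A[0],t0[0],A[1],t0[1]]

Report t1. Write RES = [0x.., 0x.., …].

  t0: 68 76 76 68
  t1: 68 68 83 76

RES = [0x68, 0x68, 0x83, 0x76]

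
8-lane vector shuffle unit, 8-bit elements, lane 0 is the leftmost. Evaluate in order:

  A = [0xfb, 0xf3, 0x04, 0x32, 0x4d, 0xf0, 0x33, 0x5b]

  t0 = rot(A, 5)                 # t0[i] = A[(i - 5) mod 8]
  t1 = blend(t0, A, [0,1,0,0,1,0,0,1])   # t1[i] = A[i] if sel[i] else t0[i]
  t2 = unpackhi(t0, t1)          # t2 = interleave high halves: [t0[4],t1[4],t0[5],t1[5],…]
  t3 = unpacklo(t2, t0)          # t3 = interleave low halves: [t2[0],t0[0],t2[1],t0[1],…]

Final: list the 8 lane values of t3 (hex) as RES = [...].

  t0: 32 4d f0 33 5b fb f3 04
  t1: 32 f3 f0 33 4d fb f3 5b
  t2: 5b 4d fb fb f3 f3 04 5b
  t3: 5b 32 4d 4d fb f0 fb 33

RES = [ 0x5b  0x32  0x4d  0x4d  0xfb  0xf0  0xfb  0x33 ]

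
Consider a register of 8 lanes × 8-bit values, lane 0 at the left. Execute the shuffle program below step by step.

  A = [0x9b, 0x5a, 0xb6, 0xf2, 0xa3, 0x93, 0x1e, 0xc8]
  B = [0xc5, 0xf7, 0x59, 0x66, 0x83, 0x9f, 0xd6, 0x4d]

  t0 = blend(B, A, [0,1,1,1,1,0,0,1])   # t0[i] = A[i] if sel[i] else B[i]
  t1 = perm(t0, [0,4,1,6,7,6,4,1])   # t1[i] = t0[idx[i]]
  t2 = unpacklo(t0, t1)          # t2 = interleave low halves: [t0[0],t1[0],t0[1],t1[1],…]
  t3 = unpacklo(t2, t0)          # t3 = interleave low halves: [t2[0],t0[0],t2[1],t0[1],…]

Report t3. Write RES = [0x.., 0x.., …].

RES = [0xc5, 0xc5, 0xc5, 0x5a, 0x5a, 0xb6, 0xa3, 0xf2]

  t0: c5 5a b6 f2 a3 9f d6 c8
  t1: c5 a3 5a d6 c8 d6 a3 5a
  t2: c5 c5 5a a3 b6 5a f2 d6
  t3: c5 c5 c5 5a 5a b6 a3 f2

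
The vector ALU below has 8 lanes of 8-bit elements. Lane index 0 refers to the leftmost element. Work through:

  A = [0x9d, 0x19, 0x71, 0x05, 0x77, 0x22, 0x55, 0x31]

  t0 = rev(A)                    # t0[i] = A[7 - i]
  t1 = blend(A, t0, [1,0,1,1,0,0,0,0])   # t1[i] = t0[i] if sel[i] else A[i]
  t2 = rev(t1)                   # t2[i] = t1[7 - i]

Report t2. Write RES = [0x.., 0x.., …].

t0 = [0x31, 0x55, 0x22, 0x77, 0x05, 0x71, 0x19, 0x9d]
t1 = [0x31, 0x19, 0x22, 0x77, 0x77, 0x22, 0x55, 0x31]
t2 = [0x31, 0x55, 0x22, 0x77, 0x77, 0x22, 0x19, 0x31]

RES = [0x31, 0x55, 0x22, 0x77, 0x77, 0x22, 0x19, 0x31]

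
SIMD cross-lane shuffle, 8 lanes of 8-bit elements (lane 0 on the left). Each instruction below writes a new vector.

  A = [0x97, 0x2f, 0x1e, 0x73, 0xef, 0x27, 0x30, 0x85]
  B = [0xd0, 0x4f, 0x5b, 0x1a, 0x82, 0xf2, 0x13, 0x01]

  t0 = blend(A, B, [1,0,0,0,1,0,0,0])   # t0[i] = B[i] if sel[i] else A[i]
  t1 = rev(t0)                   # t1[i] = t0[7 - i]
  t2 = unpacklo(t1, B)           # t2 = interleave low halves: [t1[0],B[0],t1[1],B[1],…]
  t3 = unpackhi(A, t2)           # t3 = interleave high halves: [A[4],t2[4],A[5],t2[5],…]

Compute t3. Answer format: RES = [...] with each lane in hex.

  t0: d0 2f 1e 73 82 27 30 85
  t1: 85 30 27 82 73 1e 2f d0
  t2: 85 d0 30 4f 27 5b 82 1a
  t3: ef 27 27 5b 30 82 85 1a

RES = [ 0xef  0x27  0x27  0x5b  0x30  0x82  0x85  0x1a ]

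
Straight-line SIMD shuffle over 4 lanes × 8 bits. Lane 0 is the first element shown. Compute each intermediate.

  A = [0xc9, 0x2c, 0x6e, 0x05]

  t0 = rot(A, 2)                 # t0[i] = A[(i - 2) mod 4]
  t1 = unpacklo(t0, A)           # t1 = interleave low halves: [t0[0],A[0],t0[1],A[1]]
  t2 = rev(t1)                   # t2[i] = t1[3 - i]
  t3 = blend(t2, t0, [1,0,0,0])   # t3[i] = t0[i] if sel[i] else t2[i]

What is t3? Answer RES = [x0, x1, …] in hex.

RES = [0x6e, 0x05, 0xc9, 0x6e]

  t0: 6e 05 c9 2c
  t1: 6e c9 05 2c
  t2: 2c 05 c9 6e
  t3: 6e 05 c9 6e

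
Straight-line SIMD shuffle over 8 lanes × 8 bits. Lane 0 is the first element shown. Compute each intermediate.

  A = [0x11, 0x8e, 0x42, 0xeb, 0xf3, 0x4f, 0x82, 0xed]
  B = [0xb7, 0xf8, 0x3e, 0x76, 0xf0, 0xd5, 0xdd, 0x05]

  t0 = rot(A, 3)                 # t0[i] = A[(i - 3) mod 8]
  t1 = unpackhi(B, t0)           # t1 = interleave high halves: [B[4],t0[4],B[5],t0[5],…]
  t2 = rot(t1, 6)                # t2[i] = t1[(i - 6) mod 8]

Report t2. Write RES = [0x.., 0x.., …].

t0 = [0x4f, 0x82, 0xed, 0x11, 0x8e, 0x42, 0xeb, 0xf3]
t1 = [0xf0, 0x8e, 0xd5, 0x42, 0xdd, 0xeb, 0x05, 0xf3]
t2 = [0xd5, 0x42, 0xdd, 0xeb, 0x05, 0xf3, 0xf0, 0x8e]

RES = [0xd5, 0x42, 0xdd, 0xeb, 0x05, 0xf3, 0xf0, 0x8e]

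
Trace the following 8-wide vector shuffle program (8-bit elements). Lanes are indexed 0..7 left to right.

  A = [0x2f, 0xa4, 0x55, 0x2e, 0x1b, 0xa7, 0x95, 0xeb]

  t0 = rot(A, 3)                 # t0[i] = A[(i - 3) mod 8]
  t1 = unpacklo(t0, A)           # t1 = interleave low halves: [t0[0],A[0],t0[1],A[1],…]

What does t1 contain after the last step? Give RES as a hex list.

RES = [ 0xa7  0x2f  0x95  0xa4  0xeb  0x55  0x2f  0x2e ]

→ t0 |a7|95|eb|2f|a4|55|2e|1b|
→ t1 |a7|2f|95|a4|eb|55|2f|2e|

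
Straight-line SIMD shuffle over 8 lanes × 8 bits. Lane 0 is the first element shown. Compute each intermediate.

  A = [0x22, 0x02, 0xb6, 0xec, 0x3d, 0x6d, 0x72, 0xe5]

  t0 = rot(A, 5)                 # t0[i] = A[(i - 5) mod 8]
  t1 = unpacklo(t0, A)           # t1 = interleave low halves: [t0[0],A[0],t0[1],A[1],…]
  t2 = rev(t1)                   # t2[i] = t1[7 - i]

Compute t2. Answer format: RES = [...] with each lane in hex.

  t0: ec 3d 6d 72 e5 22 02 b6
  t1: ec 22 3d 02 6d b6 72 ec
  t2: ec 72 b6 6d 02 3d 22 ec

RES = [ 0xec  0x72  0xb6  0x6d  0x02  0x3d  0x22  0xec ]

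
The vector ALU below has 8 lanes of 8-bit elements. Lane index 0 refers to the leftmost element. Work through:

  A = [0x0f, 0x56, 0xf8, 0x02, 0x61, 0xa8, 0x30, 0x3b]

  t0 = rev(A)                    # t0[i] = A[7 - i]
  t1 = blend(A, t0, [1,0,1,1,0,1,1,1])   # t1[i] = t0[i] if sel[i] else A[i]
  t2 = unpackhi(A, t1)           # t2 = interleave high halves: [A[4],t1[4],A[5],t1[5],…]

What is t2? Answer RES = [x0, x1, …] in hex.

t0 = [0x3b, 0x30, 0xa8, 0x61, 0x02, 0xf8, 0x56, 0x0f]
t1 = [0x3b, 0x56, 0xa8, 0x61, 0x61, 0xf8, 0x56, 0x0f]
t2 = [0x61, 0x61, 0xa8, 0xf8, 0x30, 0x56, 0x3b, 0x0f]

RES = [ 0x61  0x61  0xa8  0xf8  0x30  0x56  0x3b  0x0f ]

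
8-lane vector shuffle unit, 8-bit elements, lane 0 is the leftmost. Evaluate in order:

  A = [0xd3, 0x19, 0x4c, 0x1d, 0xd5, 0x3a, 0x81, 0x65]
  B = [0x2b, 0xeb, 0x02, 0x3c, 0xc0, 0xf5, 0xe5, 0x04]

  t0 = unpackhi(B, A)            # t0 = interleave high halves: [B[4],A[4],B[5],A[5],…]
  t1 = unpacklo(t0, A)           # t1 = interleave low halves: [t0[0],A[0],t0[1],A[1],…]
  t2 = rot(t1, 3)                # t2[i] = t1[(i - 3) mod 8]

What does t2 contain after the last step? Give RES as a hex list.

  t0: c0 d5 f5 3a e5 81 04 65
  t1: c0 d3 d5 19 f5 4c 3a 1d
  t2: 4c 3a 1d c0 d3 d5 19 f5

RES = [0x4c, 0x3a, 0x1d, 0xc0, 0xd3, 0xd5, 0x19, 0xf5]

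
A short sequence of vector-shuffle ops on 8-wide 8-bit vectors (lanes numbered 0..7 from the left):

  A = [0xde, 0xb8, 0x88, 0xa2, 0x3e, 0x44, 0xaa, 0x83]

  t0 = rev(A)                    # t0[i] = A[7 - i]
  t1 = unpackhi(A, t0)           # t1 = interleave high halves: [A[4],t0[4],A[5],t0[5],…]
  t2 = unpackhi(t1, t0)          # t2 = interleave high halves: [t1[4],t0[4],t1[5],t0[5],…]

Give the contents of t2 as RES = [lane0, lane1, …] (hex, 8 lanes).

RES = [0xaa, 0xa2, 0xb8, 0x88, 0x83, 0xb8, 0xde, 0xde]

→ t0 |83|aa|44|3e|a2|88|b8|de|
→ t1 |3e|a2|44|88|aa|b8|83|de|
→ t2 |aa|a2|b8|88|83|b8|de|de|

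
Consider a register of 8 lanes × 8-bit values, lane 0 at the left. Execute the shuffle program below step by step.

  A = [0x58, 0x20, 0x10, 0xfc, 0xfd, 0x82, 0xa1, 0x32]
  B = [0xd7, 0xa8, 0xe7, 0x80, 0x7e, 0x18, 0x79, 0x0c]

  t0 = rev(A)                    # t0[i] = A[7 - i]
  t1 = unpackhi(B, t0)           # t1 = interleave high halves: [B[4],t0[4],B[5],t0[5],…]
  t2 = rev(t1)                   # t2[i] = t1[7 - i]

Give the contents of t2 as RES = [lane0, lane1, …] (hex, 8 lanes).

  t0: 32 a1 82 fd fc 10 20 58
  t1: 7e fc 18 10 79 20 0c 58
  t2: 58 0c 20 79 10 18 fc 7e

RES = [0x58, 0x0c, 0x20, 0x79, 0x10, 0x18, 0xfc, 0x7e]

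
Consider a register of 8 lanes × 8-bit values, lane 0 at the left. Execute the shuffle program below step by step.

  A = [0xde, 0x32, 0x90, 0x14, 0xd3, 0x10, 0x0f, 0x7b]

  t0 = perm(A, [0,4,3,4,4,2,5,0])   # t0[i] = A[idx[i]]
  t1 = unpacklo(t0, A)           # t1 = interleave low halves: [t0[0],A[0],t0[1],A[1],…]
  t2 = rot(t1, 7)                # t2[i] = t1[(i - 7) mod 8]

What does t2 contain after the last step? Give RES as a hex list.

→ t0 |de|d3|14|d3|d3|90|10|de|
→ t1 |de|de|d3|32|14|90|d3|14|
→ t2 |de|d3|32|14|90|d3|14|de|

RES = [ 0xde  0xd3  0x32  0x14  0x90  0xd3  0x14  0xde ]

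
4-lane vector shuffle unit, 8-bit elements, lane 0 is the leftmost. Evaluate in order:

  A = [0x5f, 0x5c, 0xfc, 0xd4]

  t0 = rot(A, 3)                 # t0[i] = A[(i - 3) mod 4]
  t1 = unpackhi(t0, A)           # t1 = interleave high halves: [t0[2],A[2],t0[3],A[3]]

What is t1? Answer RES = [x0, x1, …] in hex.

t0 = [0x5c, 0xfc, 0xd4, 0x5f]
t1 = [0xd4, 0xfc, 0x5f, 0xd4]

RES = [ 0xd4  0xfc  0x5f  0xd4 ]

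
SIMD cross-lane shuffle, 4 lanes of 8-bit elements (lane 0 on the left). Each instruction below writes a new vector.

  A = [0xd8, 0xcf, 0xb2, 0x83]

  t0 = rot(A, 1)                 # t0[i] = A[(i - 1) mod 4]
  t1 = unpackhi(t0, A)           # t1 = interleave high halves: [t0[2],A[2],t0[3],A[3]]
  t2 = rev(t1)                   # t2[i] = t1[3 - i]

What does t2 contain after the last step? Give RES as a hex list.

RES = [ 0x83  0xb2  0xb2  0xcf ]

t0 = [0x83, 0xd8, 0xcf, 0xb2]
t1 = [0xcf, 0xb2, 0xb2, 0x83]
t2 = [0x83, 0xb2, 0xb2, 0xcf]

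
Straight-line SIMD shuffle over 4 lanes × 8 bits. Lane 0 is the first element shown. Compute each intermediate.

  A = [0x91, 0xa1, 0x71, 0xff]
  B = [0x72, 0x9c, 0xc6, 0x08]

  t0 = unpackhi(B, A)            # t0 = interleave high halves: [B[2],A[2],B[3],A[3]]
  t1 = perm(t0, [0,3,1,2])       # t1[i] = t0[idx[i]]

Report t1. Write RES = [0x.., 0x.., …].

RES = [ 0xc6  0xff  0x71  0x08 ]

→ t0 |c6|71|08|ff|
→ t1 |c6|ff|71|08|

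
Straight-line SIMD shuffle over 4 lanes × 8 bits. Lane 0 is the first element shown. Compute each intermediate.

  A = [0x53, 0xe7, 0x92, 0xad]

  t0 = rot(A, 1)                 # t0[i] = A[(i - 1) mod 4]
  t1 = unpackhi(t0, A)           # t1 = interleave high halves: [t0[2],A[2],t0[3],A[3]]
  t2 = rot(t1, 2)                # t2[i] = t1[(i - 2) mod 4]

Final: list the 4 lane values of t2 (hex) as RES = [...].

t0 = [0xad, 0x53, 0xe7, 0x92]
t1 = [0xe7, 0x92, 0x92, 0xad]
t2 = [0x92, 0xad, 0xe7, 0x92]

RES = [0x92, 0xad, 0xe7, 0x92]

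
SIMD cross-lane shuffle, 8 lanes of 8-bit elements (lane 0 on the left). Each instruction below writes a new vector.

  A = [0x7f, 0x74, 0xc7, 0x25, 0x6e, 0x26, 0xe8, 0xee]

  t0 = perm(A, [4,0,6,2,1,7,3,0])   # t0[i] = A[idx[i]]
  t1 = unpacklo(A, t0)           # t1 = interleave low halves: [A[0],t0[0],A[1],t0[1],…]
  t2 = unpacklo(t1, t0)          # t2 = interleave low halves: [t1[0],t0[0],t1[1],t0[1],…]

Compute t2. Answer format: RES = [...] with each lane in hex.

t0 = [0x6e, 0x7f, 0xe8, 0xc7, 0x74, 0xee, 0x25, 0x7f]
t1 = [0x7f, 0x6e, 0x74, 0x7f, 0xc7, 0xe8, 0x25, 0xc7]
t2 = [0x7f, 0x6e, 0x6e, 0x7f, 0x74, 0xe8, 0x7f, 0xc7]

RES = [ 0x7f  0x6e  0x6e  0x7f  0x74  0xe8  0x7f  0xc7 ]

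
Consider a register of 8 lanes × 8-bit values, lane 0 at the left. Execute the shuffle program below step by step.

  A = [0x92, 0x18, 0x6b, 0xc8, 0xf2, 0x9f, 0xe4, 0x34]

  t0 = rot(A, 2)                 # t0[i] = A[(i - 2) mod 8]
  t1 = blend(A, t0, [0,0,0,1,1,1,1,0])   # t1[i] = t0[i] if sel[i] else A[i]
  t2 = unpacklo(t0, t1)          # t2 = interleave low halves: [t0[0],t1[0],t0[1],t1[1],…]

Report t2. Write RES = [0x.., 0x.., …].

t0 = [0xe4, 0x34, 0x92, 0x18, 0x6b, 0xc8, 0xf2, 0x9f]
t1 = [0x92, 0x18, 0x6b, 0x18, 0x6b, 0xc8, 0xf2, 0x34]
t2 = [0xe4, 0x92, 0x34, 0x18, 0x92, 0x6b, 0x18, 0x18]

RES = [0xe4, 0x92, 0x34, 0x18, 0x92, 0x6b, 0x18, 0x18]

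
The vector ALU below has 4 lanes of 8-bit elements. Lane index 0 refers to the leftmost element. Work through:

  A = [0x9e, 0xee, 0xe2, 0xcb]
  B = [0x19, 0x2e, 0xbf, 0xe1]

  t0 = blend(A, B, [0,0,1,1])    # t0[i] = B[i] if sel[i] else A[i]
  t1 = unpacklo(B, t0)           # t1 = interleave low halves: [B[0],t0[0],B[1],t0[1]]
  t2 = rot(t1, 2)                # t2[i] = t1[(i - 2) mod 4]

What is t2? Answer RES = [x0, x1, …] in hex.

→ t0 |9e|ee|bf|e1|
→ t1 |19|9e|2e|ee|
→ t2 |2e|ee|19|9e|

RES = [0x2e, 0xee, 0x19, 0x9e]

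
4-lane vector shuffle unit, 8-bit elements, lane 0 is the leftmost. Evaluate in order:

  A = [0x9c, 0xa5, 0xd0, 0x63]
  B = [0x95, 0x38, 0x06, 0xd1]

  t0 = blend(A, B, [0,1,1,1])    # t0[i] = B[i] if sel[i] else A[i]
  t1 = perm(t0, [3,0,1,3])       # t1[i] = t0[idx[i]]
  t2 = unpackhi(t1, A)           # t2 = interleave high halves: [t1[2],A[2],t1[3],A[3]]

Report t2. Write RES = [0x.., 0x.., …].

t0 = [0x9c, 0x38, 0x06, 0xd1]
t1 = [0xd1, 0x9c, 0x38, 0xd1]
t2 = [0x38, 0xd0, 0xd1, 0x63]

RES = [ 0x38  0xd0  0xd1  0x63 ]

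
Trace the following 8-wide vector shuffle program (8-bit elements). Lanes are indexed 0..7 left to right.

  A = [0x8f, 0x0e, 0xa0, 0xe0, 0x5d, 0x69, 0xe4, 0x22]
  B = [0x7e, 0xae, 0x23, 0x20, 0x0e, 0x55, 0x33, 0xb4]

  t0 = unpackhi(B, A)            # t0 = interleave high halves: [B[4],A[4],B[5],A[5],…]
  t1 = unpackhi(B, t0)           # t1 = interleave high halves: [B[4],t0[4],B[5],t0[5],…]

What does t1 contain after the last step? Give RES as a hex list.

RES = [ 0x0e  0x33  0x55  0xe4  0x33  0xb4  0xb4  0x22 ]

t0 = [0x0e, 0x5d, 0x55, 0x69, 0x33, 0xe4, 0xb4, 0x22]
t1 = [0x0e, 0x33, 0x55, 0xe4, 0x33, 0xb4, 0xb4, 0x22]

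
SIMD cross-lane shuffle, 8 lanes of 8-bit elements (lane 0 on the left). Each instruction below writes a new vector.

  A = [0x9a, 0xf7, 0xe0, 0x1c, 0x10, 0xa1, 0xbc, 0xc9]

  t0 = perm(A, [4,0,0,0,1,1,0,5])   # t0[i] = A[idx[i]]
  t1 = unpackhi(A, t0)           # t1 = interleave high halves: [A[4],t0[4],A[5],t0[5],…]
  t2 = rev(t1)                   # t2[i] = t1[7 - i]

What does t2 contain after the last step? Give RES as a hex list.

RES = [ 0xa1  0xc9  0x9a  0xbc  0xf7  0xa1  0xf7  0x10 ]

  t0: 10 9a 9a 9a f7 f7 9a a1
  t1: 10 f7 a1 f7 bc 9a c9 a1
  t2: a1 c9 9a bc f7 a1 f7 10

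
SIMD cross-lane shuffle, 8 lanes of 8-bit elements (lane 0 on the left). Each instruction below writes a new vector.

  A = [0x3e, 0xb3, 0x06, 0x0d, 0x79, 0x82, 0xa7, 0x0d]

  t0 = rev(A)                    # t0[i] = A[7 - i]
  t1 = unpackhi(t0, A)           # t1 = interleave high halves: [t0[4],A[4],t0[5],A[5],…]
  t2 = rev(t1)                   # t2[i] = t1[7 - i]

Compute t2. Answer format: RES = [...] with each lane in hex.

→ t0 |0d|a7|82|79|0d|06|b3|3e|
→ t1 |0d|79|06|82|b3|a7|3e|0d|
→ t2 |0d|3e|a7|b3|82|06|79|0d|

RES = [0x0d, 0x3e, 0xa7, 0xb3, 0x82, 0x06, 0x79, 0x0d]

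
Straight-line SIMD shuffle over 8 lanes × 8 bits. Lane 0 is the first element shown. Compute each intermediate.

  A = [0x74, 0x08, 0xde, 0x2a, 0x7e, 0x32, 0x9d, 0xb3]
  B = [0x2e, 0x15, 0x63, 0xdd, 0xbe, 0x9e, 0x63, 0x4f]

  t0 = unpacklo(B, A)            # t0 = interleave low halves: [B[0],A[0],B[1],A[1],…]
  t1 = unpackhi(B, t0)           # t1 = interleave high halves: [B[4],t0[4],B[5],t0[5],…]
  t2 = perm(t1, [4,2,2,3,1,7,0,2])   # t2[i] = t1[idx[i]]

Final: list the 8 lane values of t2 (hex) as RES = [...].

RES = [0x63, 0x9e, 0x9e, 0xde, 0x63, 0x2a, 0xbe, 0x9e]

→ t0 |2e|74|15|08|63|de|dd|2a|
→ t1 |be|63|9e|de|63|dd|4f|2a|
→ t2 |63|9e|9e|de|63|2a|be|9e|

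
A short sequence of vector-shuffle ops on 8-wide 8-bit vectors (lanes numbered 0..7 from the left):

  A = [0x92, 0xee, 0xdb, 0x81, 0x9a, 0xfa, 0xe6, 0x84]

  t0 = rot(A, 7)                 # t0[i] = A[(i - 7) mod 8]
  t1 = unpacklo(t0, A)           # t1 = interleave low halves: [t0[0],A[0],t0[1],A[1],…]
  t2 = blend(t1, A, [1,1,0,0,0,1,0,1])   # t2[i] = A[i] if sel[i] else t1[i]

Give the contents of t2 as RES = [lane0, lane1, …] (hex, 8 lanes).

  t0: ee db 81 9a fa e6 84 92
  t1: ee 92 db ee 81 db 9a 81
  t2: 92 ee db ee 81 fa 9a 84

RES = [0x92, 0xee, 0xdb, 0xee, 0x81, 0xfa, 0x9a, 0x84]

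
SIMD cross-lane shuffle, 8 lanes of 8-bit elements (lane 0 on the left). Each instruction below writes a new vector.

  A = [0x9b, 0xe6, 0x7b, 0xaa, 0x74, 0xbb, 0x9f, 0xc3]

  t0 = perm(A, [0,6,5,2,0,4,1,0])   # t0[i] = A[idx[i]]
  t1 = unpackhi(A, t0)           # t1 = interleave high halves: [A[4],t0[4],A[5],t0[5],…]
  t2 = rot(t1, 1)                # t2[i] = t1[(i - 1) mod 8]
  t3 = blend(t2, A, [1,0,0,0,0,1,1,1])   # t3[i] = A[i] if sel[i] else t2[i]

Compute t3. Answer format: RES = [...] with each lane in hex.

  t0: 9b 9f bb 7b 9b 74 e6 9b
  t1: 74 9b bb 74 9f e6 c3 9b
  t2: 9b 74 9b bb 74 9f e6 c3
  t3: 9b 74 9b bb 74 bb 9f c3

RES = [ 0x9b  0x74  0x9b  0xbb  0x74  0xbb  0x9f  0xc3 ]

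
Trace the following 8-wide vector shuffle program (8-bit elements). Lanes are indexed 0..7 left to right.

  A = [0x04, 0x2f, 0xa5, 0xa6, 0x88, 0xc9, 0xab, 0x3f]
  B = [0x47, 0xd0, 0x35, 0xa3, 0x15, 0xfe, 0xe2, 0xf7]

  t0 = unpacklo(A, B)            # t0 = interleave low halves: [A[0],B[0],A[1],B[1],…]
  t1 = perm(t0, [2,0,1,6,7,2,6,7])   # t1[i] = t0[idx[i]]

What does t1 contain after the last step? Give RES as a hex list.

RES = [ 0x2f  0x04  0x47  0xa6  0xa3  0x2f  0xa6  0xa3 ]

  t0: 04 47 2f d0 a5 35 a6 a3
  t1: 2f 04 47 a6 a3 2f a6 a3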